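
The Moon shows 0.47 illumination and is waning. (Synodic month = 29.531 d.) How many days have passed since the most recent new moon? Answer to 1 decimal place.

cos θ = 1 − 2f = 0.060, giving a principal value of 86.6°.
Since the Moon is past full (waning), take the reflex angle: θ = 360° − 86.6° = 273.4°.
Age = 29.531 × 273.4°/360° ≈ 22.43 days.

22.4 days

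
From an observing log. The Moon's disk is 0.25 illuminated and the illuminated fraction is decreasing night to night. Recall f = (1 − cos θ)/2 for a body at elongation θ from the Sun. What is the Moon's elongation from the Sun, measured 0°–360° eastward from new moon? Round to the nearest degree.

From f = (1 − cos θ)/2: cos θ = 1 − 2×0.25 = 0.500; arccos → 60.0°.
Since the Moon is past full (waning), take the reflex angle: θ = 360° − 60.0° = 300.0°.

300°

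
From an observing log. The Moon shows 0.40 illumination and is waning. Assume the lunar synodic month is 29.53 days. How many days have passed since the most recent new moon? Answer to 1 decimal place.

cos θ = 1 − 2f = 0.200, giving a principal value of 78.5°.
A waning Moon lies in 180°–360°, so θ = 360° − 78.5° = 281.5°.
That fraction of the synodic month is 281.5/360 × 29.53 d ≈ 23.09 d.

23.1 days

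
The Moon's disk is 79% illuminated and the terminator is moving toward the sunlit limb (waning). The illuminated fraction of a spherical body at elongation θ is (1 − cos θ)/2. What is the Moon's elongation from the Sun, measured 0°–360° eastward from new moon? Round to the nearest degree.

235°

cos θ = 1 − 2f = -0.580, giving a principal value of 125.5°.
A waning Moon lies in 180°–360°, so θ = 360° − 125.5° = 234.5°.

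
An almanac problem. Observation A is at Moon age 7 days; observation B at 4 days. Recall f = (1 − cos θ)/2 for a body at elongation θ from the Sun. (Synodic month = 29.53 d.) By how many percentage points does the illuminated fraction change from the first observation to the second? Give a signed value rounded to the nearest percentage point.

-29 percentage points

First observation: θ = 360°·7/29.53 = 85.3°, so f = 0.459.
Second observation: θ = 48.8°, f = 0.170.
Δf = 0.170 − 0.459 = -0.289, i.e. -29 pp.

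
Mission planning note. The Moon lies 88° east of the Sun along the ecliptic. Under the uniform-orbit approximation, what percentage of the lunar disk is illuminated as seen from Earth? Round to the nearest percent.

48%

Half-versine of 88°: (1 − 0.035)/2 = 0.483, i.e. 48%.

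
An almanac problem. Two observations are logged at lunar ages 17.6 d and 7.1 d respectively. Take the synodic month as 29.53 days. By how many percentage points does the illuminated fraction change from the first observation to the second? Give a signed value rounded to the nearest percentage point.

-44 pp

First observation: θ = 360°·17.6/29.53 = 214.6°, so f = 0.912.
Second observation: θ = 86.6°, f = 0.470.
Δf = 0.470 − 0.912 = -0.442, i.e. -44 pp.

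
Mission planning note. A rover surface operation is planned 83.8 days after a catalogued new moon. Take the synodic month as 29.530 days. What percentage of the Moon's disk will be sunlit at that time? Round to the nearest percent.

83.8 d spans 2 complete synodic months (2 × 29.530 = 59.06 d) plus 24.74 d.
Elongation θ = 360° × 24.74/29.530 ≈ 301.6°.
cos 301.6° = 0.524, so f = (1 − 0.524)/2 = 0.238, so 24%.

24%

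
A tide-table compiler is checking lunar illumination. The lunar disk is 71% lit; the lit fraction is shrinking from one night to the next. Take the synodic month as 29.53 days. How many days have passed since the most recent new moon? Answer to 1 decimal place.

Invert f = (1 − cos θ)/2 to get cos θ = 1 − 2(0.71) = -0.420, hence θ₀ = arccos -0.420 = 114.8°.
Since the Moon is past full (waning), take the reflex angle: θ = 360° − 114.8° = 245.2°.
Age = 29.53 × 245.2°/360° ≈ 20.11 days.

20.1 days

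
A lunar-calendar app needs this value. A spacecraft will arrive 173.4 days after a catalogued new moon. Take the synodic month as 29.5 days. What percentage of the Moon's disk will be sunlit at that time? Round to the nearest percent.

173.4/29.5 = 5.878 lunations, so 5 complete cycles and 25.90 d into the next.
Phase angle: θ = 360°·(25.90 d)/(29.5 d) = 316.1°.
Illuminated fraction = (1 − cos 316.1°)/2 = (1 − 0.720)/2 ≈ 0.140, so 14%.

14%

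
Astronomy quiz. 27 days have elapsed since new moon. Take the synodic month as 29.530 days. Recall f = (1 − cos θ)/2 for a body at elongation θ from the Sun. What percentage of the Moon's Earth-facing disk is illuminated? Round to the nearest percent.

7%

The Moon has covered 27/29.530 of its cycle, so θ ≈ 360° × 27/29.530 = 329.2°.
Illuminated fraction = (1 − cos 329.2°)/2 = (1 − 0.859)/2 ≈ 0.071, so 7%.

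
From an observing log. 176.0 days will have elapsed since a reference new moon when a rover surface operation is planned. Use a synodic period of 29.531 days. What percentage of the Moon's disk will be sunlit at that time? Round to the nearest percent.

176.0 d spans 5 complete synodic months (5 × 29.531 = 147.66 d) plus 28.34 d.
Elongation θ = 360° × 28.34/29.531 ≈ 345.5°.
Illuminated fraction = (1 − cos 345.5°)/2 = (1 − 0.968)/2 ≈ 0.016, so 2%.

2%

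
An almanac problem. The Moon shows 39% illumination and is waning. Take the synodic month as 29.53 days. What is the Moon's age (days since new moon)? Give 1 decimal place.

cos θ = 1 − 2f = 0.220, giving a principal value of 77.3°.
Waning ⇒ past full, so θ = 360° − 77.3° = 282.7°.
At 360°/29.53 d per day, 282.7° corresponds to 23.19 days.

23.2 days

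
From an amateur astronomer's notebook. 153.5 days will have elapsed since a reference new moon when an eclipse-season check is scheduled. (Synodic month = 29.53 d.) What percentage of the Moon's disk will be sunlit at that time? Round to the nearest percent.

153.5/29.53 = 5.198 lunations, so 5 complete cycles and 5.85 d into the next.
The Moon has covered 5.85/29.53 of its cycle, so θ ≈ 360° × 5.85/29.53 = 71.3°.
cos 71.3° = 0.320, so f = (1 − 0.320)/2 = 0.340, so 34%.

34%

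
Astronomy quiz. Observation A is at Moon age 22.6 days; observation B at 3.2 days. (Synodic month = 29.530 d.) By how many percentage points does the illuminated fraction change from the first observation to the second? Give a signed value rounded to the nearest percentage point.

First observation: θ = 360°·22.6/29.530 = 275.5°, so f = 0.452.
Second observation: θ = 39.0°, f = 0.111.
Δf = 0.111 − 0.452 = -0.340, i.e. -34 pp.

-34 pp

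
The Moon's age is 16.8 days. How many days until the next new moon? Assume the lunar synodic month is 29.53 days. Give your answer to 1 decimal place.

12.7 days

One full lunation from the last new moon is 29.53 d; remaining = 29.53 − 16.8 = 12.730 d.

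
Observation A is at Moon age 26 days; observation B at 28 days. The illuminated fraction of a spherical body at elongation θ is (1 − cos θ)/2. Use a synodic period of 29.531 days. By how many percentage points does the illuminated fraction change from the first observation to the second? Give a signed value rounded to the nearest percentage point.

-11 percentage points

First observation: θ = 360°·26/29.531 = 317.0°, so f = 0.135.
Second observation: θ = 341.3°, f = 0.026.
Δf = 0.026 − 0.135 = -0.108, i.e. -11 pp.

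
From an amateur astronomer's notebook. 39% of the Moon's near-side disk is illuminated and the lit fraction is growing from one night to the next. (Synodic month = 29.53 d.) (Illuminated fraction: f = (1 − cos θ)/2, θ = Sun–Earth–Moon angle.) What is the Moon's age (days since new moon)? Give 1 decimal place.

6.3 days

From f = (1 − cos θ)/2: cos θ = 1 − 2×0.39 = 0.220; arccos → 77.3°.
The Moon is waxing (0°–180°), so θ = 77.3° directly.
That fraction of the synodic month is 77.3/360 × 29.53 d ≈ 6.34 d.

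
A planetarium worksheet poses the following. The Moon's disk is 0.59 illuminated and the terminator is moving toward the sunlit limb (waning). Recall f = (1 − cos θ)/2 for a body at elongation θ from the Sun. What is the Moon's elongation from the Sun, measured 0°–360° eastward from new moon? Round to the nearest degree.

Invert f = (1 − cos θ)/2 to get cos θ = 1 − 2(0.59) = -0.180, hence θ₀ = arccos -0.180 = 100.4°.
A waning Moon lies in 180°–360°, so θ = 360° − 100.4° = 259.6°.

260°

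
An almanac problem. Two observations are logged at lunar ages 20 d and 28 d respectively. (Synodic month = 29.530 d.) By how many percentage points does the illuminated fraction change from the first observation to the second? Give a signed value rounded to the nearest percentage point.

First observation: θ = 360°·20/29.530 = 243.8°, so f = 0.721.
Second observation: θ = 341.3°, f = 0.026.
Δf = 0.026 − 0.721 = -0.694, i.e. -69 pp.

-69 percentage points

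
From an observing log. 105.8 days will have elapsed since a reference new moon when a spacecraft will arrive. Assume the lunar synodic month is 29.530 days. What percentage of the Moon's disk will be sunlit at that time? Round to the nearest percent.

93%

Reduce mod P: 105.8 − 3×29.530 = 17.21 d into the current lunation.
Elongation θ = 360° × 17.21/29.530 ≈ 209.8°.
Illuminated fraction = (1 − cos 209.8°)/2 = (1 − (-0.868))/2 ≈ 0.934, so 93%.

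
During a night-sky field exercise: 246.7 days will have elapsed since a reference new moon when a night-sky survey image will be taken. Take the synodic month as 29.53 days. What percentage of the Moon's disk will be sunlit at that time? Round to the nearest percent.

80%

246.7 d spans 8 complete synodic months (8 × 29.53 = 236.24 d) plus 10.46 d.
The Moon has covered 10.46/29.53 of its cycle, so θ ≈ 360° × 10.46/29.53 = 127.5°.
With cos θ = (-0.609), the lit fraction is (1 − (-0.609))/2 ≈ 0.805, so 80%.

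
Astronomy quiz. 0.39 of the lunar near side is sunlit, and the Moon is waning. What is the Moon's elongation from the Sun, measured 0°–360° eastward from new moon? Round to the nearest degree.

cos θ = 1 − 2f = 0.220, giving a principal value of 77.3°.
Since the Moon is past full (waning), take the reflex angle: θ = 360° − 77.3° = 282.7°.

283°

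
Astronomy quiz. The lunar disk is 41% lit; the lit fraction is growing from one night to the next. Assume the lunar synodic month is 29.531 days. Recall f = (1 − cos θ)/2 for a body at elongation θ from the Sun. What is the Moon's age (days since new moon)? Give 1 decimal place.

From f = (1 − cos θ)/2: cos θ = 1 − 2×0.41 = 0.180; arccos → 79.6°.
The Moon is waxing (0°–180°), so θ = 79.6° directly.
Age = 29.531 × 79.6°/360° ≈ 6.53 days.

6.5 days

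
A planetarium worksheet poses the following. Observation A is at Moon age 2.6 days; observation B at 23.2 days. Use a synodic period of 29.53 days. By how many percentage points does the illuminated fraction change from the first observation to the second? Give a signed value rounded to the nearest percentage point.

+31 percentage points

θ₁ = 360° × 2.6/29.53 = 31.7°, f₁ = (1 − cos θ₁)/2 = 0.075.
θ₂ = 360° × 23.2/29.53 = 282.8°, f₂ = (1 − cos θ₂)/2 = 0.389.
Change = f₂ − f₁ = +0.314 → +31 percentage points.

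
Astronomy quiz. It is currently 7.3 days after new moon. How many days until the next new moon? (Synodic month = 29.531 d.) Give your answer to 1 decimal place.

22.2 days

One full lunation from the last new moon is 29.531 d; remaining = 29.531 − 7.3 = 22.231 d.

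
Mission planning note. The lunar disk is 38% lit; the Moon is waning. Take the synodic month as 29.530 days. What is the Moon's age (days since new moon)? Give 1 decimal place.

From f = (1 − cos θ)/2: cos θ = 1 − 2×0.38 = 0.240; arccos → 76.1°.
A waning Moon lies in 180°–360°, so θ = 360° − 76.1° = 283.9°.
That fraction of the synodic month is 283.9/360 × 29.530 d ≈ 23.29 d.

23.3 days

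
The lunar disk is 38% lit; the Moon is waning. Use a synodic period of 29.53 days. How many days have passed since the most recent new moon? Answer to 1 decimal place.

23.3 days

cos θ = 1 − 2f = 0.240, giving a principal value of 76.1°.
A waning Moon lies in 180°–360°, so θ = 360° − 76.1° = 283.9°.
That fraction of the synodic month is 283.9/360 × 29.53 d ≈ 23.29 d.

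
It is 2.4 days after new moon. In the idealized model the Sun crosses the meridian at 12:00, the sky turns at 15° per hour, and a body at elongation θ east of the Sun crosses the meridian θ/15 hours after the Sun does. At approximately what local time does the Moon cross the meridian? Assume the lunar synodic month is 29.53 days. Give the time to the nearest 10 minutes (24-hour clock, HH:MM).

14:00

The Moon has covered 2.4/29.53 of its cycle, so θ ≈ 360° × 2.4/29.53 = 29.3°.
Delay after the Sun = 29.3° / (15°/h) ≈ 1.95 h.
12:00 + 1.951 h ≈ 13:57 → 14:00 to the nearest ten minutes.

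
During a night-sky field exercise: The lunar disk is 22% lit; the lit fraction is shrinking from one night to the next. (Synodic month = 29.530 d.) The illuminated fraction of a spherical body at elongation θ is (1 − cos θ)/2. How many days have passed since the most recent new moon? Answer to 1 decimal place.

From f = (1 − cos θ)/2: cos θ = 1 − 2×0.22 = 0.560; arccos → 55.9°.
Waning ⇒ past full, so θ = 360° − 55.9° = 304.1°.
That fraction of the synodic month is 304.1/360 × 29.530 d ≈ 24.94 d.

24.9 days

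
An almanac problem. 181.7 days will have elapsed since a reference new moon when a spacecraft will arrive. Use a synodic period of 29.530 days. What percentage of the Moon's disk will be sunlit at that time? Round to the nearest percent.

21%

181.7/29.530 = 6.153 lunations, so 6 complete cycles and 4.52 d into the next.
Elongation θ = 360° × 4.52/29.530 ≈ 55.1°.
cos 55.1° = 0.572, so f = (1 − 0.572)/2 = 0.214, so 21%.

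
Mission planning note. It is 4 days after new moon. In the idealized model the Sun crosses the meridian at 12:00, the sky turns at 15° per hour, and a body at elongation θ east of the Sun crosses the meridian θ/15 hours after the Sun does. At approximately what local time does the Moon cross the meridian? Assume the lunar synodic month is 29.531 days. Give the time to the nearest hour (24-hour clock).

The Moon has covered 4/29.531 of its cycle, so θ ≈ 360° × 4/29.531 = 48.8°.
The Moon trails the Sun by θ/15 = 48.8/15 ≈ 3.25 hours.
12:00 + 3.25 h ≈ 15:15 → 15:00 to the nearest hour.

15:00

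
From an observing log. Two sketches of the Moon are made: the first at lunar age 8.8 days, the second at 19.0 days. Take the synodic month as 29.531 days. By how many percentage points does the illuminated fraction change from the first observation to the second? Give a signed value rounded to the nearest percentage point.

θ₁ = 360° × 8.8/29.531 = 107.3°, f₁ = (1 − cos θ₁)/2 = 0.648.
θ₂ = 360° × 19.0/29.531 = 231.6°, f₂ = (1 − cos θ₂)/2 = 0.810.
Change = f₂ − f₁ = +0.162 → +16 percentage points.

+16 percentage points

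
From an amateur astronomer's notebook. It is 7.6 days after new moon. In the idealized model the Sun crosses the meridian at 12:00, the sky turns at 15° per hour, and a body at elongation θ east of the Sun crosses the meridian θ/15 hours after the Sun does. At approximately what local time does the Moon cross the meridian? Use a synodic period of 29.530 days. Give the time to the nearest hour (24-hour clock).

18:00

The Moon has covered 7.6/29.530 of its cycle, so θ ≈ 360° × 7.6/29.530 = 92.7°.
At 15° of sky rotation per hour, 92.7° corresponds to a 6.18 h lag.
12:00 + 6.18 h ≈ 18:11 → 18:00 to the nearest hour.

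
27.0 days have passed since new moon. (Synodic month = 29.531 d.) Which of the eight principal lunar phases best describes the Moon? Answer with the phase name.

waning crescent

At 27.0/29.531 of the cycle, θ ≈ 329° — the waning crescent range.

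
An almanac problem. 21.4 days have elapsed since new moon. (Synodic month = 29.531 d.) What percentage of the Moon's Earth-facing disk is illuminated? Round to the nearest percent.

Elongation θ = 360° × 21.4/29.531 ≈ 260.9°.
With cos θ = (-0.159), the lit fraction is (1 − (-0.159))/2 ≈ 0.579, so 58%.

58%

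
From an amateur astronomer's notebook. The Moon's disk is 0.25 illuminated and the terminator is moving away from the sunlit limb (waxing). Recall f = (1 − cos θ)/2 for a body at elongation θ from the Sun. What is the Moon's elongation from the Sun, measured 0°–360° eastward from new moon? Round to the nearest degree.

cos θ = 1 − 2f = 0.500, giving a principal value of 60.0°.
Waxing ⇒ before full, so θ = 60.0°.

60°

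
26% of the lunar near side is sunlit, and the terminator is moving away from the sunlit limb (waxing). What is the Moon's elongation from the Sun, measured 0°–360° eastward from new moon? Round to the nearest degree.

Invert f = (1 − cos θ)/2 to get cos θ = 1 − 2(0.26) = 0.480, hence θ₀ = arccos 0.480 = 61.3°.
Waxing ⇒ before full, so θ = 61.3°.

61°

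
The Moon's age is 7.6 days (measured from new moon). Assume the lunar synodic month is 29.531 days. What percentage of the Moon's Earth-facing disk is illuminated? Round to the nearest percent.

52%

Elongation θ = 360° × 7.6/29.531 ≈ 92.6°.
cos 92.6° = (-0.046), so f = (1 − (-0.046))/2 = 0.523, so 52%.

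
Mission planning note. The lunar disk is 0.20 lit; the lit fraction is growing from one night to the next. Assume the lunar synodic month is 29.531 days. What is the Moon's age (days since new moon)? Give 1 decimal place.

4.4 days

From f = (1 − cos θ)/2: cos θ = 1 − 2×0.20 = 0.600; arccos → 53.1°.
Waxing ⇒ before full, so θ = 53.1°.
Age = 29.531 × 53.1°/360° ≈ 4.36 days.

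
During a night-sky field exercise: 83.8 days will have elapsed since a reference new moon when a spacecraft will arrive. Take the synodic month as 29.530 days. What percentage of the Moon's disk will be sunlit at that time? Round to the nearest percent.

24%

Reduce mod P: 83.8 − 2×29.530 = 24.74 d into the current lunation.
Elongation θ = 360° × 24.74/29.530 ≈ 301.6°.
cos 301.6° = 0.524, so f = (1 − 0.524)/2 = 0.238, so 24%.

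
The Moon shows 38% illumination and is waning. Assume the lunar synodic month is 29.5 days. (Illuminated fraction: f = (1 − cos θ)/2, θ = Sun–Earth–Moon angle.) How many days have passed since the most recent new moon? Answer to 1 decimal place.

Invert f = (1 − cos θ)/2 to get cos θ = 1 − 2(0.38) = 0.240, hence θ₀ = arccos 0.240 = 76.1°.
Since the Moon is past full (waning), take the reflex angle: θ = 360° − 76.1° = 283.9°.
Age = 29.5 × 283.9°/360° ≈ 23.26 days.

23.3 days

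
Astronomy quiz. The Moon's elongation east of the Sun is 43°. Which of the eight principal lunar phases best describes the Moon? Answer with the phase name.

waxing crescent

43° lies in the waxing crescent sector of the 8-phase cycle.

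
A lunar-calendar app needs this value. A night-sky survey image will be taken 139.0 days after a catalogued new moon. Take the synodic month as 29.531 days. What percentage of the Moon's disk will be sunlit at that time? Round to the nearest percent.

Reduce mod P: 139.0 − 4×29.531 = 20.88 d into the current lunation.
Elongation θ = 360° × 20.88/29.531 ≈ 254.5°.
Illuminated fraction = (1 − cos 254.5°)/2 = (1 − (-0.267))/2 ≈ 0.634, so 63%.

63%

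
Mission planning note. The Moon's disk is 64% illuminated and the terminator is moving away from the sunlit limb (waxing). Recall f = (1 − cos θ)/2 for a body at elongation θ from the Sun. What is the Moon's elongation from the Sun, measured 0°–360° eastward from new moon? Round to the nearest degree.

106°

Invert f = (1 − cos θ)/2 to get cos θ = 1 − 2(0.64) = -0.280, hence θ₀ = arccos -0.280 = 106.3°.
Before full moon the principal value applies: θ = 106.3°.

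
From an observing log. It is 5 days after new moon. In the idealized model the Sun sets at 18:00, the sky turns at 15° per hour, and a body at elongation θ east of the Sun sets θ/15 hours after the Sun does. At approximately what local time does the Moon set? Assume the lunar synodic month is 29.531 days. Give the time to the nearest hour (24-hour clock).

Elongation θ = 360° × 5/29.531 ≈ 61.0°.
Delay after the Sun = 61.0° / (15°/h) ≈ 4.06 h.
18:00 + 4.06 h ≈ 22:04 → 22:00 to the nearest hour.

22:00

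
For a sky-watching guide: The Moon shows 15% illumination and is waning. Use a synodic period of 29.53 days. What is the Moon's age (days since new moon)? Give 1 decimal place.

25.8 days

Invert f = (1 − cos θ)/2 to get cos θ = 1 − 2(0.15) = 0.700, hence θ₀ = arccos 0.700 = 45.6°.
Waning ⇒ past full, so θ = 360° − 45.6° = 314.4°.
That fraction of the synodic month is 314.4/360 × 29.53 d ≈ 25.79 d.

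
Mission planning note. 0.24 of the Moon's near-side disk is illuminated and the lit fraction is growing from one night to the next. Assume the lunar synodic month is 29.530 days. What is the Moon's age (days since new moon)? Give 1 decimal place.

4.8 days

cos θ = 1 − 2f = 0.520, giving a principal value of 58.7°.
Waxing ⇒ before full, so θ = 58.7°.
At 360°/29.530 d per day, 58.7° corresponds to 4.81 days.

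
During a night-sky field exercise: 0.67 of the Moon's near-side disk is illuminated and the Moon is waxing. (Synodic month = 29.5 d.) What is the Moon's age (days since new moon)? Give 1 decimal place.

cos θ = 1 − 2f = -0.340, giving a principal value of 109.9°.
Before full moon the principal value applies: θ = 109.9°.
That fraction of the synodic month is 109.9/360 × 29.5 d ≈ 9.00 d.

9.0 days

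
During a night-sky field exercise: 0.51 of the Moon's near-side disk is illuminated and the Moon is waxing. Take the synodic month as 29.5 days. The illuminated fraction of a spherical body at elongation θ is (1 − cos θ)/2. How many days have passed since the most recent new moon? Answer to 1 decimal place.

7.5 days

Invert f = (1 − cos θ)/2 to get cos θ = 1 − 2(0.51) = -0.020, hence θ₀ = arccos -0.020 = 91.1°.
Before full moon the principal value applies: θ = 91.1°.
At 360°/29.5 d per day, 91.1° corresponds to 7.47 days.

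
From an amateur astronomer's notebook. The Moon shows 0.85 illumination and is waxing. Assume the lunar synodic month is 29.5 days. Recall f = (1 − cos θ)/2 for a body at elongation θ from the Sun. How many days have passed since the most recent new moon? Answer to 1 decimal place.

11.0 days

Invert f = (1 − cos θ)/2 to get cos θ = 1 − 2(0.85) = -0.700, hence θ₀ = arccos -0.700 = 134.4°.
Before full moon the principal value applies: θ = 134.4°.
That fraction of the synodic month is 134.4/360 × 29.5 d ≈ 11.02 d.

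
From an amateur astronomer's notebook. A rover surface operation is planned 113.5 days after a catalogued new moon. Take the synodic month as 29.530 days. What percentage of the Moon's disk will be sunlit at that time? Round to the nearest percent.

22%

113.5/29.530 = 3.844 lunations, so 3 complete cycles and 24.91 d into the next.
The Moon has covered 24.91/29.530 of its cycle, so θ ≈ 360° × 24.91/29.530 = 303.7°.
With cos θ = 0.555, the lit fraction is (1 − 0.555)/2 ≈ 0.223, so 22%.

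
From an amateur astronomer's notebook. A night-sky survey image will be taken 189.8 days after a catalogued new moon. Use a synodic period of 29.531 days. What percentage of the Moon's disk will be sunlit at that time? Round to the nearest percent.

189.8 d spans 6 complete synodic months (6 × 29.531 = 177.19 d) plus 12.61 d.
Elongation θ = 360° × 12.61/29.531 ≈ 153.8°.
Illuminated fraction = (1 − cos 153.8°)/2 = (1 − (-0.897))/2 ≈ 0.949, so 95%.

95%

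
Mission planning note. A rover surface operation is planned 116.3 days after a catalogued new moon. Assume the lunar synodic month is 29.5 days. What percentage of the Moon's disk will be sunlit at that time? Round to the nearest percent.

3%

Reduce mod P: 116.3 − 3×29.5 = 27.80 d into the current lunation.
Elongation θ = 360° × 27.80/29.5 ≈ 339.3°.
With cos θ = 0.935, the lit fraction is (1 − 0.935)/2 ≈ 0.032, so 3%.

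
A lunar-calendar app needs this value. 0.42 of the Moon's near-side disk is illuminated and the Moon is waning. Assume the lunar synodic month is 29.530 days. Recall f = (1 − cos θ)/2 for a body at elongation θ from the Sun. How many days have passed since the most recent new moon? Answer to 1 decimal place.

22.9 days

cos θ = 1 − 2f = 0.160, giving a principal value of 80.8°.
Waning ⇒ past full, so θ = 360° − 80.8° = 279.2°.
Age = 29.530 × 279.2°/360° ≈ 22.90 days.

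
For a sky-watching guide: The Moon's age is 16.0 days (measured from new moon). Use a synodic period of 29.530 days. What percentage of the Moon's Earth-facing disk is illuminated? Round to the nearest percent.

98%

The Moon has covered 16.0/29.530 of its cycle, so θ ≈ 360° × 16.0/29.530 = 195.1°.
cos 195.1° = (-0.966), so f = (1 − (-0.966))/2 = 0.983, so 98%.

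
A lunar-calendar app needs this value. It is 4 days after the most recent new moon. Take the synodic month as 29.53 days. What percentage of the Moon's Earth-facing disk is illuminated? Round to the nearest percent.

17%

Elongation θ = 360° × 4/29.53 ≈ 48.8°.
Illuminated fraction = (1 − cos 48.8°)/2 = (1 − 0.659)/2 ≈ 0.170, so 17%.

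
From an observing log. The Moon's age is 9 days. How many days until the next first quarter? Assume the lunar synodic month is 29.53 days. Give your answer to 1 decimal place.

First quarter occurs at elongation 90°, i.e. at age 29.53 × 90/360 = 7.383 d.
Already past this cycle's first quarter; the next is at 7.383 + 29.53 = 36.913 d, so 36.913 − 9 = 27.913 days.

27.9 days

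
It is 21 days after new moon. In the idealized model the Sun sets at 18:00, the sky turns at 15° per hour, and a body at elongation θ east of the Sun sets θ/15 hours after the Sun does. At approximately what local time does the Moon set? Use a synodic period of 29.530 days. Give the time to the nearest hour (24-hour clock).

Elongation θ = 360° × 21/29.530 ≈ 256.0°.
At 15° of sky rotation per hour, 256.0° corresponds to a 17.07 h lag.
18:00 + 17.07 h ≈ 11:04 → 11:00 to the nearest hour.

11:00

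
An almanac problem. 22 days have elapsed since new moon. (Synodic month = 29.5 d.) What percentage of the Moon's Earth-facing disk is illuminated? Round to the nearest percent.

Elongation θ = 360° × 22/29.5 ≈ 268.5°.
With cos θ = (-0.027), the lit fraction is (1 − (-0.027))/2 ≈ 0.513, so 51%.

51%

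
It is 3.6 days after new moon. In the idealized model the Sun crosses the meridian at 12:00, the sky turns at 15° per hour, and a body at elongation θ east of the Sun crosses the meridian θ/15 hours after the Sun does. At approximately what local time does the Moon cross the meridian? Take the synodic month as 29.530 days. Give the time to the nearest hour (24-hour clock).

15:00

Elongation θ = 360° × 3.6/29.530 ≈ 43.9°.
At 15° of sky rotation per hour, 43.9° corresponds to a 2.93 h lag.
12:00 + 2.93 h ≈ 14:56 → 15:00 to the nearest hour.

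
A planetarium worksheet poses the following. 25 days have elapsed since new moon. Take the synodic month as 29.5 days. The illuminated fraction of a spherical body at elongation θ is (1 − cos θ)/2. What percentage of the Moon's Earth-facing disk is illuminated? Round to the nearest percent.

The Moon has covered 25/29.5 of its cycle, so θ ≈ 360° × 25/29.5 = 305.1°.
With cos θ = 0.575, the lit fraction is (1 − 0.575)/2 ≈ 0.213, so 21%.

21%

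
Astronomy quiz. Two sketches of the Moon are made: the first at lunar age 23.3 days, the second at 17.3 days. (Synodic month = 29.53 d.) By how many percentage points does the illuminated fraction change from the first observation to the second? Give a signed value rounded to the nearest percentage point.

First observation: θ = 360°·23.3/29.53 = 284.1°, so f = 0.379.
Second observation: θ = 210.9°, f = 0.929.
Δf = 0.929 − 0.379 = +0.550, i.e. +55 pp.

+55 percentage points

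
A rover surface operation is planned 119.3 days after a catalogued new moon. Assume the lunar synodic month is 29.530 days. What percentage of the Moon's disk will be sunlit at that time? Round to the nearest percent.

2%

119.3 d spans 4 complete synodic months (4 × 29.530 = 118.12 d) plus 1.18 d.
Phase angle: θ = 360°·(1.18 d)/(29.530 d) = 14.4°.
With cos θ = 0.969, the lit fraction is (1 − 0.969)/2 ≈ 0.016, so 2%.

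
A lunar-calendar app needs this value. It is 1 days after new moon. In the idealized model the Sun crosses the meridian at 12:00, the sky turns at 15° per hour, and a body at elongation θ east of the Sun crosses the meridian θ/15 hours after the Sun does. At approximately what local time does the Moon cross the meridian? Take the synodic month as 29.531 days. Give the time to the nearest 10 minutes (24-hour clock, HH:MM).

12:50

The Moon has covered 1/29.531 of its cycle, so θ ≈ 360° × 1/29.531 = 12.2°.
At 15° of sky rotation per hour, 12.2° corresponds to a 0.81 h lag.
12:00 + 0.813 h ≈ 12:49 → 12:50 to the nearest ten minutes.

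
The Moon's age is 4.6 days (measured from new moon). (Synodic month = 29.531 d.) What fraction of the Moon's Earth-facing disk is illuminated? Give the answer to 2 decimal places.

0.22

Elongation θ = 360° × 4.6/29.531 ≈ 56.1°.
cos 56.1° = 0.558, so f = (1 − 0.558)/2 = 0.221.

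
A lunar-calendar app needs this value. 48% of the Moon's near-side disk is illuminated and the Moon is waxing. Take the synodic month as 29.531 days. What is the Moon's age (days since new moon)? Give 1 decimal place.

7.2 days

From f = (1 − cos θ)/2: cos θ = 1 − 2×0.48 = 0.040; arccos → 87.7°.
Waxing ⇒ before full, so θ = 87.7°.
Age = 29.531 × 87.7°/360° ≈ 7.19 days.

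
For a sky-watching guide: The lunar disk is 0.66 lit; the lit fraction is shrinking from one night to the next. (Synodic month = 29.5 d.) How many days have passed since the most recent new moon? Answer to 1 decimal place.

From f = (1 − cos θ)/2: cos θ = 1 − 2×0.66 = -0.320; arccos → 108.7°.
Since the Moon is past full (waning), take the reflex angle: θ = 360° − 108.7° = 251.3°.
Age = 29.5 × 251.3°/360° ≈ 20.60 days.

20.6 days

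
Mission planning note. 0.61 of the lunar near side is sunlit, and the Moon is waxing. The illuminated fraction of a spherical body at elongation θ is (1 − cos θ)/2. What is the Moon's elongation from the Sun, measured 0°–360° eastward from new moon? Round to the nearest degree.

Invert f = (1 − cos θ)/2 to get cos θ = 1 − 2(0.61) = -0.220, hence θ₀ = arccos -0.220 = 102.7°.
Before full moon the principal value applies: θ = 102.7°.

103°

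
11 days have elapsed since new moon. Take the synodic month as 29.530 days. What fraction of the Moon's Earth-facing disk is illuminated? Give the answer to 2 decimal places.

Phase angle: θ = 360°·(11 d)/(29.530 d) = 134.1°.
cos 134.1° = (-0.696), so f = (1 − (-0.696))/2 = 0.848.

0.85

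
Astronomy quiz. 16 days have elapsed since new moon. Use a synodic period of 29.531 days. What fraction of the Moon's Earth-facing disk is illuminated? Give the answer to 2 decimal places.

0.98

Phase angle: θ = 360°·(16 d)/(29.531 d) = 195.0°.
cos 195.0° = (-0.966), so f = (1 − (-0.966))/2 = 0.983.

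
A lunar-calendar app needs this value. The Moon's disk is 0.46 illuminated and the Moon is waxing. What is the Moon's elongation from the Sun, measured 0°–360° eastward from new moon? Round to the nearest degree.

85°

Invert f = (1 − cos θ)/2 to get cos θ = 1 − 2(0.46) = 0.080, hence θ₀ = arccos 0.080 = 85.4°.
Waxing ⇒ before full, so θ = 85.4°.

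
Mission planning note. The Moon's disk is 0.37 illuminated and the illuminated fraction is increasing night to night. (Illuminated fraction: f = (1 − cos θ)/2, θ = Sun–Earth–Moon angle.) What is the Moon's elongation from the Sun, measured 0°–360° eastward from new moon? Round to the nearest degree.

75°

Invert f = (1 − cos θ)/2 to get cos θ = 1 − 2(0.37) = 0.260, hence θ₀ = arccos 0.260 = 74.9°.
The Moon is waxing (0°–180°), so θ = 74.9° directly.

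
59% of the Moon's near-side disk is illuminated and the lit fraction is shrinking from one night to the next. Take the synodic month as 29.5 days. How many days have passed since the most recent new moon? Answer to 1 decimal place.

21.3 days

Invert f = (1 − cos θ)/2 to get cos θ = 1 − 2(0.59) = -0.180, hence θ₀ = arccos -0.180 = 100.4°.
A waning Moon lies in 180°–360°, so θ = 360° − 100.4° = 259.6°.
At 360°/29.5 d per day, 259.6° corresponds to 21.28 days.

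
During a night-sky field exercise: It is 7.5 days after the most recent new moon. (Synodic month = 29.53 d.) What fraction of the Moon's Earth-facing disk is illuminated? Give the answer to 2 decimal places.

The Moon has covered 7.5/29.53 of its cycle, so θ ≈ 360° × 7.5/29.53 = 91.4°.
cos 91.4° = (-0.025), so f = (1 − (-0.025))/2 = 0.512.

0.51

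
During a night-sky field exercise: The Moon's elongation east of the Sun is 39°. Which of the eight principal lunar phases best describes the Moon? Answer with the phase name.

waxing crescent

39° lies in the waxing crescent sector of the 8-phase cycle.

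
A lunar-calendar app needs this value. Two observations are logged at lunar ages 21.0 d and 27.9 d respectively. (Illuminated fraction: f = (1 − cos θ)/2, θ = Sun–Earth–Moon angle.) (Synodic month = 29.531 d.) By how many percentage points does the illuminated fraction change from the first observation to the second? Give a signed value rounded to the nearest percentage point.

-59 percentage points

θ₁ = 360° × 21.0/29.531 = 256.0°, f₁ = (1 − cos θ₁)/2 = 0.621.
θ₂ = 360° × 27.9/29.531 = 340.1°, f₂ = (1 − cos θ₂)/2 = 0.030.
Change = f₂ − f₁ = -0.591 → -59 percentage points.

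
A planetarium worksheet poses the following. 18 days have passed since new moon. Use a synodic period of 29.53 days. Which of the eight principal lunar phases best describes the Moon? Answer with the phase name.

At 18/29.53 of the cycle, θ ≈ 219° — the waning gibbous range.

waning gibbous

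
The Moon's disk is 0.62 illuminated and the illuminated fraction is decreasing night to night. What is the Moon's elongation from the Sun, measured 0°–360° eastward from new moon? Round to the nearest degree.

cos θ = 1 − 2f = -0.240, giving a principal value of 103.9°.
A waning Moon lies in 180°–360°, so θ = 360° − 103.9° = 256.1°.

256°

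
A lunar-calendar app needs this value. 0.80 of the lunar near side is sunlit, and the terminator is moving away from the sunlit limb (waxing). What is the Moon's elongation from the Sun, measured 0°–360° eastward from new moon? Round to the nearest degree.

127°

Invert f = (1 − cos θ)/2 to get cos θ = 1 − 2(0.80) = -0.600, hence θ₀ = arccos -0.600 = 126.9°.
Before full moon the principal value applies: θ = 126.9°.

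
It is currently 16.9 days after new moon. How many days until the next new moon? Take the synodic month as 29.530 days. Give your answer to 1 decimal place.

12.6 days

The next new moon completes the synodic month: 29.530 − 16.9 = 12.630 days.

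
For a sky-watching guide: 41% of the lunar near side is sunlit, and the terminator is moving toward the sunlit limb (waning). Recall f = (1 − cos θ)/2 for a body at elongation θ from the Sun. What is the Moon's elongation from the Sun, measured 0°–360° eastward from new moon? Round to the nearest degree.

From f = (1 − cos θ)/2: cos θ = 1 − 2×0.41 = 0.180; arccos → 79.6°.
Waning ⇒ past full, so θ = 360° − 79.6° = 280.4°.

280°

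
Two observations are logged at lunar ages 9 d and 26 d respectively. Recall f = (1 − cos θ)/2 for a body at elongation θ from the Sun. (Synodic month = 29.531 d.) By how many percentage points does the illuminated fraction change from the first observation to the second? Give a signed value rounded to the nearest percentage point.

-53 pp

θ₁ = 360° × 9/29.531 = 109.7°, f₁ = (1 − cos θ₁)/2 = 0.669.
θ₂ = 360° × 26/29.531 = 317.0°, f₂ = (1 − cos θ₂)/2 = 0.135.
Change = f₂ − f₁ = -0.534 → -53 percentage points.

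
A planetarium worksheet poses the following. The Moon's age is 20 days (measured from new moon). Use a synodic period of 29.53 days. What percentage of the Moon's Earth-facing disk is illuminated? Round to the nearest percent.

72%

Phase angle: θ = 360°·(20 d)/(29.53 d) = 243.8°.
cos 243.8° = (-0.441), so f = (1 − (-0.441))/2 = 0.721, so 72%.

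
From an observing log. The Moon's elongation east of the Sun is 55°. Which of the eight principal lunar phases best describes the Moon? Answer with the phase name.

waxing crescent

The waxing crescent sector spans roughly 22°–68°; 55° falls inside it.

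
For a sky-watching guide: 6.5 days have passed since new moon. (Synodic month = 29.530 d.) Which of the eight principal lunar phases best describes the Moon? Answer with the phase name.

first quarter

θ ≈ 360° × 6.5/29.530 = 79°, which falls in the first quarter sector.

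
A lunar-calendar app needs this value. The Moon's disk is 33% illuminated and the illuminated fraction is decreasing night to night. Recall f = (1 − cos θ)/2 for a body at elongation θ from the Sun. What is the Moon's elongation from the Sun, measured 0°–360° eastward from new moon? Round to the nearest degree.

Invert f = (1 − cos θ)/2 to get cos θ = 1 − 2(0.33) = 0.340, hence θ₀ = arccos 0.340 = 70.1°.
Waning ⇒ past full, so θ = 360° − 70.1° = 289.9°.

290°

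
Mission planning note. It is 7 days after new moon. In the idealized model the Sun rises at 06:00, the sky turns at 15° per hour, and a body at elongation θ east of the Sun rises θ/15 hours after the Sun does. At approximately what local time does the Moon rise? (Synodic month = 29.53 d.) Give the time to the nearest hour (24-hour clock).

12:00

Elongation θ = 360° × 7/29.53 ≈ 85.3°.
At 15° of sky rotation per hour, 85.3° corresponds to a 5.69 h lag.
06:00 + 5.69 h ≈ 11:41 → 12:00 to the nearest hour.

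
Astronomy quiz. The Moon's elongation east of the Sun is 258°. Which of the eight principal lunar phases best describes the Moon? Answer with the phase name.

last quarter

258° lies in the last quarter sector of the 8-phase cycle.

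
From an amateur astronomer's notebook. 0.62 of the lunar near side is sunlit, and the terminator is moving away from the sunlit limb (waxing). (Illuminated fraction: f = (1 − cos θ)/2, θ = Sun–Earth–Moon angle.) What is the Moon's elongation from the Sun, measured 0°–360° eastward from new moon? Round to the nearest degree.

104°

From f = (1 − cos θ)/2: cos θ = 1 − 2×0.62 = -0.240; arccos → 103.9°.
The Moon is waxing (0°–180°), so θ = 103.9° directly.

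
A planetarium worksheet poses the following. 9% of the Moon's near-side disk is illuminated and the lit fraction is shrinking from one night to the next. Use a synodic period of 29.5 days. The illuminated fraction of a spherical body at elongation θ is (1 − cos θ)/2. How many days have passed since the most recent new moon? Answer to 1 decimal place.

cos θ = 1 − 2f = 0.820, giving a principal value of 34.9°.
Since the Moon is past full (waning), take the reflex angle: θ = 360° − 34.9° = 325.1°.
At 360°/29.5 d per day, 325.1° corresponds to 26.64 days.

26.6 days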